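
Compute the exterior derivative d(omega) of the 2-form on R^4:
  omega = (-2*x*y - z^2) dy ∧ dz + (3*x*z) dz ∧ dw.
d(omega) = (-2*y) dx ∧ dy ∧ dz + (3*z) dx ∧ dz ∧ dw

For a 2-form omega = sum_{i<j} g_{ij} dx_i ∧ dx_j, the exterior derivative is
  d(omega) = sum_{i<j} d(g_{ij}) ∧ dx_i ∧ dx_j = sum_{i<j, k} (∂g_{ij}/∂x_k) dx_k ∧ dx_i ∧ dx_j.
Expand each term, using dx_k ∧ dx_i ∧ dx_j = sgn(permutation) dx_{(a)} ∧ dx_{(b)} ∧ dx_{(c)} with (a < b < c) sorted:
  d(-2*x*y - z^2) includes (∂/∂x)(-2*x*y - z^2) dx = (-2*y) dx, which multiplied by dy ∧ dz gives (-2*y) dx ∧ dy ∧ dz
  d(3*x*z) includes (∂/∂x)(3*x*z) dx = (3*z) dx, which multiplied by dz ∧ dw gives (3*z) dx ∧ dz ∧ dw
Collecting like 3-forms: d(omega) = (-2*y) dx ∧ dy ∧ dz + (3*z) dx ∧ dz ∧ dw.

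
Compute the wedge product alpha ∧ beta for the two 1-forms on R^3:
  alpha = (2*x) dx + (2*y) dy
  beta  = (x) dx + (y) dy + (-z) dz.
alpha ∧ beta = (-2*x*z) dx ∧ dz + (-2*y*z) dy ∧ dz

Distribute the wedge, using dx_i ∧ dx_j = -dx_j ∧ dx_i and dx_i ∧ dx_i = 0. For each pair (i, j) with i < j, the coefficient of dx_i ∧ dx_j in alpha ∧ beta is (alpha_i * beta_j - alpha_j * beta_i). Collecting: alpha ∧ beta = (-2*x*z) dx ∧ dz + (-2*y*z) dy ∧ dz.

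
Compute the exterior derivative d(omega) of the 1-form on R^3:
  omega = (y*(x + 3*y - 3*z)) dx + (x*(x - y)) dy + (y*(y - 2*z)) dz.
d(omega) = (x - 7*y + 3*z) dx ∧ dy + (3*y) dx ∧ dz + (2*y - 2*z) dy ∧ dz

For a 1-form omega = sum_i f_i dx_i, the exterior derivative is
  d(omega) = sum_{i < j} (∂f_j/∂x_i - ∂f_i/∂x_j) dx_i ∧ dx_j.
  coefficient of dx ∧ dy: ∂f_2/∂x - ∂f_1/∂y = ∂(x*(x - y))/∂x - ∂(y*(x + 3*y - 3*z))/∂y = x - 7*y + 3*z
  coefficient of dx ∧ dz: ∂f_3/∂x - ∂f_1/∂z = ∂(y*(y - 2*z))/∂x - ∂(y*(x + 3*y - 3*z))/∂z = 3*y
  coefficient of dy ∧ dz: ∂f_3/∂y - ∂f_2/∂z = ∂(y*(y - 2*z))/∂y - ∂(x*(x - y))/∂z = 2*y - 2*z
Assembling: d(omega) = (x - 7*y + 3*z) dx ∧ dy + (3*y) dx ∧ dz + (2*y - 2*z) dy ∧ dz.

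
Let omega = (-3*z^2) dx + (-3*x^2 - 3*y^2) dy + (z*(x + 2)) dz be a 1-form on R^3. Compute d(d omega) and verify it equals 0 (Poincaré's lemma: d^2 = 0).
d(d omega) = 0

Step 1: d omega = sum_{i<j} (∂f_j/∂x_i - ∂f_i/∂x_j) dx_i ∧ dx_j:
  coeff of dx ∧ dy: -6*x
  coeff of dx ∧ dz: 7*z
  coeff of dy ∧ dz: 0
Step 2: Apply d again to each 2-form coefficient. The only possible 3-form in R^3 is dx ∧ dy ∧ dz, with coefficient
  ∂(coeff of dy∧dz)/∂x - ∂(coeff of dx∧dz)/∂y + ∂(coeff of dx∧dy)/∂z
  = ∂/∂x (0) - ∂/∂y (7*z) + ∂/∂z (-6*x).
Each of these terms simplifies to sums of mixed partials that cancel in pairs. The result is 0 (by equality of mixed partials for smooth functions — Schwarz / Clairaut).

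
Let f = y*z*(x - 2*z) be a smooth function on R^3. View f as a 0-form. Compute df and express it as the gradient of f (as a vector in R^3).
df = (y*z) dx + (z*(x - 2*z)) dy + (y*(x - 4*z)) dz; grad f = (y*z, z*(x - 2*z), y*(x - 4*z))

For a 0-form f, d f = (∂f/∂x) dx + (∂f/∂y) dy + (∂f/∂z) dz. The components of the vector representation are exactly the entries of grad f in Cartesian coordinates:
  ∂f/∂x = y*z
  ∂f/∂y = z*(x - 2*z)
  ∂f/∂z = y*(x - 4*z).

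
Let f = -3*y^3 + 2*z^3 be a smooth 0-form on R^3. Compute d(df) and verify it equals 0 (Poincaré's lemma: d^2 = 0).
d(df) = 0

Step 1: df = sum_i (∂f/∂x_i) dx_i = (0) dx + (-9*y^2) dy + (6*z^2) dz.
Step 2: Apply d again. Using the 1-form formula, the coefficient of dx ∧ dy in d(df) is ∂^2 f/∂x ∂y - ∂^2 f/∂y ∂x = (0) - (0) = 0 (equality of mixed partials for smooth f).
Similarly for dx ∧ dz and dy ∧ dz — all coefficients vanish. So d(df) = 0.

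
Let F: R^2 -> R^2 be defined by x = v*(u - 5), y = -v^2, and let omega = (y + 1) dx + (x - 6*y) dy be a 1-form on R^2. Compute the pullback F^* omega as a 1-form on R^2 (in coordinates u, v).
F^* omega = (-v^3 + v) du + (-3*u*v^2 + u - 12*v^3 + 15*v^2 - 5) dv

Using F^*(f dg) = (f ∘ F) d(g ∘ F), substitute each coordinate x_i by F_i(u, v) in f_i, and replace dx_i by d F_i = (∂F_i/∂u) du + (∂F_i/∂v) dv.
  For the x component: f_1(F) = 1 - v^2; d F_1 = (v) du + (u - 5) dv
  For the y component: f_2(F) = v*(u + 6*v - 5); d F_2 = (0) du + (-2*v) dv
Combining and collecting du, dv coefficients:
  coeff of du: -v^3 + v
  coeff of dv: -3*u*v^2 + u - 12*v^3 + 15*v^2 - 5
F^* omega = (-v^3 + v) du + (-3*u*v^2 + u - 12*v^3 + 15*v^2 - 5) dv.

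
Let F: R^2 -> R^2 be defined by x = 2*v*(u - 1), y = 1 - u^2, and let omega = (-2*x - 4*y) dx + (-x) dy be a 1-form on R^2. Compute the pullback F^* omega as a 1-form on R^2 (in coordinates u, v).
F^* omega = (4*v*(3*u^2 - 2*u*v - u + 2*v - 2)) du + (8*u^3 - 8*u^2*v - 8*u^2 + 16*u*v - 8*u - 8*v + 8) dv

Using F^*(f dg) = (f ∘ F) d(g ∘ F), substitute each coordinate x_i by F_i(u, v) in f_i, and replace dx_i by d F_i = (∂F_i/∂u) du + (∂F_i/∂v) dv.
  For the x component: f_1(F) = 4*u^2 - 4*u*v + 4*v - 4; d F_1 = (2*v) du + (2*u - 2) dv
  For the y component: f_2(F) = 2*v*(1 - u); d F_2 = (-2*u) du + (0) dv
Combining and collecting du, dv coefficients:
  coeff of du: 4*v*(3*u^2 - 2*u*v - u + 2*v - 2)
  coeff of dv: 8*u^3 - 8*u^2*v - 8*u^2 + 16*u*v - 8*u - 8*v + 8
F^* omega = (4*v*(3*u^2 - 2*u*v - u + 2*v - 2)) du + (8*u^3 - 8*u^2*v - 8*u^2 + 16*u*v - 8*u - 8*v + 8) dv.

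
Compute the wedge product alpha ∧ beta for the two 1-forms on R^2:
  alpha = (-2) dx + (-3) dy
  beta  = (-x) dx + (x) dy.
alpha ∧ beta = (-5*x) dx ∧ dy

Distribute the wedge, using dx_i ∧ dx_j = -dx_j ∧ dx_i and dx_i ∧ dx_i = 0. For each pair (i, j) with i < j, the coefficient of dx_i ∧ dx_j in alpha ∧ beta is (alpha_i * beta_j - alpha_j * beta_i). Collecting: alpha ∧ beta = (-5*x) dx ∧ dy.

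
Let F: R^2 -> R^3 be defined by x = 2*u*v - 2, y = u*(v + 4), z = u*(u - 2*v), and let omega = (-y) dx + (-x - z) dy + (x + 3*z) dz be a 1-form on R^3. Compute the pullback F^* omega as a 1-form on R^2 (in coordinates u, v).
F^* omega = (6*u^3 - 15*u^2*v - 4*u^2 + 6*u*v^2 - 8*u*v - 4*u + 6*v + 8) du + (u*(-7*u^2 + 6*u*v - 8*u + 6)) dv

Using F^*(f dg) = (f ∘ F) d(g ∘ F), substitute each coordinate x_i by F_i(u, v) in f_i, and replace dx_i by d F_i = (∂F_i/∂u) du + (∂F_i/∂v) dv.
  For the x component: f_1(F) = u*(-v - 4); d F_1 = (2*v) du + (2*u) dv
  For the y component: f_2(F) = 2 - u^2; d F_2 = (v + 4) du + (u) dv
  For the z component: f_3(F) = 3*u^2 - 4*u*v - 2; d F_3 = (2*u - 2*v) du + (-2*u) dv
Combining and collecting du, dv coefficients:
  coeff of du: 6*u^3 - 15*u^2*v - 4*u^2 + 6*u*v^2 - 8*u*v - 4*u + 6*v + 8
  coeff of dv: u*(-7*u^2 + 6*u*v - 8*u + 6)
F^* omega = (6*u^3 - 15*u^2*v - 4*u^2 + 6*u*v^2 - 8*u*v - 4*u + 6*v + 8) du + (u*(-7*u^2 + 6*u*v - 8*u + 6)) dv.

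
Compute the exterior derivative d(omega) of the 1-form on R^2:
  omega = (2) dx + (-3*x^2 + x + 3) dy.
d(omega) = (1 - 6*x) dx ∧ dy

For a 1-form omega = sum_i f_i dx_i, the exterior derivative is
  d(omega) = sum_{i < j} (∂f_j/∂x_i - ∂f_i/∂x_j) dx_i ∧ dx_j.
  coefficient of dx ∧ dy: ∂f_2/∂x - ∂f_1/∂y = ∂(-3*x^2 + x + 3)/∂x - ∂(2)/∂y = 1 - 6*x
Assembling: d(omega) = (1 - 6*x) dx ∧ dy.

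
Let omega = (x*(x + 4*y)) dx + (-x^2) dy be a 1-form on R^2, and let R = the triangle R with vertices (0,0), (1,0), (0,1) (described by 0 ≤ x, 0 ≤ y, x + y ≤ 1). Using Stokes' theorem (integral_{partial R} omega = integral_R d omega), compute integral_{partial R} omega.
integral_(partial R) omega = -1

Stokes: integral_partial_R omega = integral_R d omega with d omega = (∂Q/∂x - ∂P/∂y) dx ∧ dy.
  ∂Q/∂x = -2*x
  ∂P/∂y = 4*x
  integrand = ∂Q/∂x - ∂P/∂y = -6*x.
Integrating over R: integral_0^1 integral_0^{1-x} (-6*x) dy dx = -1.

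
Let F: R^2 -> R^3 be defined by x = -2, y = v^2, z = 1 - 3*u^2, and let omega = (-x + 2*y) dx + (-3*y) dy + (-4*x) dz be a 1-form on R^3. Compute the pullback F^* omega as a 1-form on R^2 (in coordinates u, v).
F^* omega = (-48*u) du + (-6*v^3) dv

Using F^*(f dg) = (f ∘ F) d(g ∘ F), substitute each coordinate x_i by F_i(u, v) in f_i, and replace dx_i by d F_i = (∂F_i/∂u) du + (∂F_i/∂v) dv.
  For the x component: f_1(F) = 2*v^2 + 2; d F_1 = (0) du + (0) dv
  For the y component: f_2(F) = -3*v^2; d F_2 = (0) du + (2*v) dv
  For the z component: f_3(F) = 8; d F_3 = (-6*u) du + (0) dv
Combining and collecting du, dv coefficients:
  coeff of du: -48*u
  coeff of dv: -6*v^3
F^* omega = (-48*u) du + (-6*v^3) dv.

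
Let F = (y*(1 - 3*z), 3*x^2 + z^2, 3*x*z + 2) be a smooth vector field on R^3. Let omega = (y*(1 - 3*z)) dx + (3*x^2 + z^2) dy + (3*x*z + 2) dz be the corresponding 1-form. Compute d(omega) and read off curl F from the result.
d(omega) = (-2*z) dy ∧ dz + (-3*y - 3*z) dz ∧ dx + (6*x + 3*z - 1) dx ∧ dy; curl F = (-2*z, -3*y - 3*z, 6*x + 3*z - 1)

d omega = sum_{i<j} (∂f_j/∂x_i - ∂f_i/∂x_j) dx_i ∧ dx_j. Under the identification (dy ∧ dz, dz ∧ dx, dx ∧ dy) ↔ (e_x, e_y, e_z), the coefficients are exactly the components of curl F. Compute:
  ∂R/∂y - ∂Q/∂z = (0) - (2*z) = -2*z
  ∂P/∂z - ∂R/∂x = (-3*y) - (3*z) = -3*y - 3*z
  ∂Q/∂x - ∂P/∂y = (6*x) - (1 - 3*z) = 6*x + 3*z - 1.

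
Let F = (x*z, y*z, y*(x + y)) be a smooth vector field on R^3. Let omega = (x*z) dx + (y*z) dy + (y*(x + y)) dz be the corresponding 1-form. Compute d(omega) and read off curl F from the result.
d(omega) = (x + y) dy ∧ dz + (x - y) dz ∧ dx + (0) dx ∧ dy; curl F = (x + y, x - y, 0)

d omega = sum_{i<j} (∂f_j/∂x_i - ∂f_i/∂x_j) dx_i ∧ dx_j. Under the identification (dy ∧ dz, dz ∧ dx, dx ∧ dy) ↔ (e_x, e_y, e_z), the coefficients are exactly the components of curl F. Compute:
  ∂R/∂y - ∂Q/∂z = (x + 2*y) - (y) = x + y
  ∂P/∂z - ∂R/∂x = (x) - (y) = x - y
  ∂Q/∂x - ∂P/∂y = (0) - (0) = 0.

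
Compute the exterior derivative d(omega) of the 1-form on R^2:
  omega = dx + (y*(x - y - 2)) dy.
d(omega) = (y) dx ∧ dy

For a 1-form omega = sum_i f_i dx_i, the exterior derivative is
  d(omega) = sum_{i < j} (∂f_j/∂x_i - ∂f_i/∂x_j) dx_i ∧ dx_j.
  coefficient of dx ∧ dy: ∂f_2/∂x - ∂f_1/∂y = ∂(y*(x - y - 2))/∂x - ∂(1)/∂y = y
Assembling: d(omega) = (y) dx ∧ dy.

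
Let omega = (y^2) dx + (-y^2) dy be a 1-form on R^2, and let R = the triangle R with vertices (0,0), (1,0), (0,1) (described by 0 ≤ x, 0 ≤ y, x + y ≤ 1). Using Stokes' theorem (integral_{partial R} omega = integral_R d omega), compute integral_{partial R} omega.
integral_(partial R) omega = -1/3

Stokes: integral_partial_R omega = integral_R d omega with d omega = (∂Q/∂x - ∂P/∂y) dx ∧ dy.
  ∂Q/∂x = 0
  ∂P/∂y = 2*y
  integrand = ∂Q/∂x - ∂P/∂y = -2*y.
Integrating over R: integral_0^1 integral_0^{1-x} (-2*y) dy dx = -1/3.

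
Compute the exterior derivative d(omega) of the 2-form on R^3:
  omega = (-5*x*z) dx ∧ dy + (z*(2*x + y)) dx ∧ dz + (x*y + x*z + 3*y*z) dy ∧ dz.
d(omega) = (-5*x + y) dx ∧ dy ∧ dz

For a 2-form omega = sum_{i<j} g_{ij} dx_i ∧ dx_j, the exterior derivative is
  d(omega) = sum_{i<j} d(g_{ij}) ∧ dx_i ∧ dx_j = sum_{i<j, k} (∂g_{ij}/∂x_k) dx_k ∧ dx_i ∧ dx_j.
Expand each term, using dx_k ∧ dx_i ∧ dx_j = sgn(permutation) dx_{(a)} ∧ dx_{(b)} ∧ dx_{(c)} with (a < b < c) sorted:
  d(-5*x*z) includes (∂/∂z)(-5*x*z) dz = (-5*x) dz, which multiplied by dx ∧ dy gives (-5*x) dx ∧ dy ∧ dz
  d(z*(2*x + y)) includes (∂/∂y)(z*(2*x + y)) dy = (z) dy, which multiplied by dx ∧ dz gives (-z) dx ∧ dy ∧ dz
  d(x*y + x*z + 3*y*z) includes (∂/∂x)(x*y + x*z + 3*y*z) dx = (y + z) dx, which multiplied by dy ∧ dz gives (y + z) dx ∧ dy ∧ dz
Collecting like 3-forms: d(omega) = (-5*x + y) dx ∧ dy ∧ dz.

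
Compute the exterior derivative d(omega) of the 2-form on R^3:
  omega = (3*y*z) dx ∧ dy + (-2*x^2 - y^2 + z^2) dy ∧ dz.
d(omega) = (-4*x + 3*y) dx ∧ dy ∧ dz

For a 2-form omega = sum_{i<j} g_{ij} dx_i ∧ dx_j, the exterior derivative is
  d(omega) = sum_{i<j} d(g_{ij}) ∧ dx_i ∧ dx_j = sum_{i<j, k} (∂g_{ij}/∂x_k) dx_k ∧ dx_i ∧ dx_j.
Expand each term, using dx_k ∧ dx_i ∧ dx_j = sgn(permutation) dx_{(a)} ∧ dx_{(b)} ∧ dx_{(c)} with (a < b < c) sorted:
  d(3*y*z) includes (∂/∂z)(3*y*z) dz = (3*y) dz, which multiplied by dx ∧ dy gives (3*y) dx ∧ dy ∧ dz
  d(-2*x^2 - y^2 + z^2) includes (∂/∂x)(-2*x^2 - y^2 + z^2) dx = (-4*x) dx, which multiplied by dy ∧ dz gives (-4*x) dx ∧ dy ∧ dz
Collecting like 3-forms: d(omega) = (-4*x + 3*y) dx ∧ dy ∧ dz.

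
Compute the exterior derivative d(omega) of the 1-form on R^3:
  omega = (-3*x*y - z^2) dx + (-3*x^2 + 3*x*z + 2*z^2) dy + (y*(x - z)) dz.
d(omega) = (-3*x + 3*z) dx ∧ dy + (y + 2*z) dx ∧ dz + (-2*x - 5*z) dy ∧ dz

For a 1-form omega = sum_i f_i dx_i, the exterior derivative is
  d(omega) = sum_{i < j} (∂f_j/∂x_i - ∂f_i/∂x_j) dx_i ∧ dx_j.
  coefficient of dx ∧ dy: ∂f_2/∂x - ∂f_1/∂y = ∂(-3*x^2 + 3*x*z + 2*z^2)/∂x - ∂(-3*x*y - z^2)/∂y = -3*x + 3*z
  coefficient of dx ∧ dz: ∂f_3/∂x - ∂f_1/∂z = ∂(y*(x - z))/∂x - ∂(-3*x*y - z^2)/∂z = y + 2*z
  coefficient of dy ∧ dz: ∂f_3/∂y - ∂f_2/∂z = ∂(y*(x - z))/∂y - ∂(-3*x^2 + 3*x*z + 2*z^2)/∂z = -2*x - 5*z
Assembling: d(omega) = (-3*x + 3*z) dx ∧ dy + (y + 2*z) dx ∧ dz + (-2*x - 5*z) dy ∧ dz.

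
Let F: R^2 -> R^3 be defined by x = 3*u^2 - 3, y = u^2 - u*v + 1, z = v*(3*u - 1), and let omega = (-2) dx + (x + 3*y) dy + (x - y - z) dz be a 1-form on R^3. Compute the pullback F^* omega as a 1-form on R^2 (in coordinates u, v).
F^* omega = (12*u^3 - 6*u^2*v - 3*u*v^2 - 12*u + 3*v^2 - 12*v) du + (-3*u^2*v - 2*u^2 + 5*u*v - 12*u - v + 4) dv

Using F^*(f dg) = (f ∘ F) d(g ∘ F), substitute each coordinate x_i by F_i(u, v) in f_i, and replace dx_i by d F_i = (∂F_i/∂u) du + (∂F_i/∂v) dv.
  For the x component: f_1(F) = -2; d F_1 = (6*u) du + (0) dv
  For the y component: f_2(F) = 3*u*(2*u - v); d F_2 = (2*u - v) du + (-u) dv
  For the z component: f_3(F) = 2*u^2 - 2*u*v + v - 4; d F_3 = (3*v) du + (3*u - 1) dv
Combining and collecting du, dv coefficients:
  coeff of du: 12*u^3 - 6*u^2*v - 3*u*v^2 - 12*u + 3*v^2 - 12*v
  coeff of dv: -3*u^2*v - 2*u^2 + 5*u*v - 12*u - v + 4
F^* omega = (12*u^3 - 6*u^2*v - 3*u*v^2 - 12*u + 3*v^2 - 12*v) du + (-3*u^2*v - 2*u^2 + 5*u*v - 12*u - v + 4) dv.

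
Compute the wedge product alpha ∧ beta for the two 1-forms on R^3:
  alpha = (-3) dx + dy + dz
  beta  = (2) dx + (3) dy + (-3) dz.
alpha ∧ beta = (-11) dx ∧ dy + (7) dx ∧ dz + (-6) dy ∧ dz

Distribute the wedge, using dx_i ∧ dx_j = -dx_j ∧ dx_i and dx_i ∧ dx_i = 0. For each pair (i, j) with i < j, the coefficient of dx_i ∧ dx_j in alpha ∧ beta is (alpha_i * beta_j - alpha_j * beta_i). Collecting: alpha ∧ beta = (-11) dx ∧ dy + (7) dx ∧ dz + (-6) dy ∧ dz.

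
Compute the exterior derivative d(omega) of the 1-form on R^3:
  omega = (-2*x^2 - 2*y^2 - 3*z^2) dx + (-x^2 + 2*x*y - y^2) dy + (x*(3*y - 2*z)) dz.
d(omega) = (-2*x + 6*y) dx ∧ dy + (3*y + 4*z) dx ∧ dz + (3*x) dy ∧ dz

For a 1-form omega = sum_i f_i dx_i, the exterior derivative is
  d(omega) = sum_{i < j} (∂f_j/∂x_i - ∂f_i/∂x_j) dx_i ∧ dx_j.
  coefficient of dx ∧ dy: ∂f_2/∂x - ∂f_1/∂y = ∂(-x^2 + 2*x*y - y^2)/∂x - ∂(-2*x^2 - 2*y^2 - 3*z^2)/∂y = -2*x + 6*y
  coefficient of dx ∧ dz: ∂f_3/∂x - ∂f_1/∂z = ∂(x*(3*y - 2*z))/∂x - ∂(-2*x^2 - 2*y^2 - 3*z^2)/∂z = 3*y + 4*z
  coefficient of dy ∧ dz: ∂f_3/∂y - ∂f_2/∂z = ∂(x*(3*y - 2*z))/∂y - ∂(-x^2 + 2*x*y - y^2)/∂z = 3*x
Assembling: d(omega) = (-2*x + 6*y) dx ∧ dy + (3*y + 4*z) dx ∧ dz + (3*x) dy ∧ dz.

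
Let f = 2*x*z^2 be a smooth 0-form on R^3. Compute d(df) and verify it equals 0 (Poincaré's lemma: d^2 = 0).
d(df) = 0

Step 1: df = sum_i (∂f/∂x_i) dx_i = (2*z^2) dx + (0) dy + (4*x*z) dz.
Step 2: Apply d again. Using the 1-form formula, the coefficient of dx ∧ dy in d(df) is ∂^2 f/∂x ∂y - ∂^2 f/∂y ∂x = (0) - (0) = 0 (equality of mixed partials for smooth f).
Similarly for dx ∧ dz and dy ∧ dz — all coefficients vanish. So d(df) = 0.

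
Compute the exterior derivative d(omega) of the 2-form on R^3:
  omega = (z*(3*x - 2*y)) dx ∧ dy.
d(omega) = (3*x - 2*y) dx ∧ dy ∧ dz

For a 2-form omega = sum_{i<j} g_{ij} dx_i ∧ dx_j, the exterior derivative is
  d(omega) = sum_{i<j} d(g_{ij}) ∧ dx_i ∧ dx_j = sum_{i<j, k} (∂g_{ij}/∂x_k) dx_k ∧ dx_i ∧ dx_j.
Expand each term, using dx_k ∧ dx_i ∧ dx_j = sgn(permutation) dx_{(a)} ∧ dx_{(b)} ∧ dx_{(c)} with (a < b < c) sorted:
  d(z*(3*x - 2*y)) includes (∂/∂z)(z*(3*x - 2*y)) dz = (3*x - 2*y) dz, which multiplied by dx ∧ dy gives (3*x - 2*y) dx ∧ dy ∧ dz
Collecting like 3-forms: d(omega) = (3*x - 2*y) dx ∧ dy ∧ dz.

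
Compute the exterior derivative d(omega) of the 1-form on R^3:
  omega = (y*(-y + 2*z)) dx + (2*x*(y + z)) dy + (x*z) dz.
d(omega) = (4*y) dx ∧ dy + (-2*y + z) dx ∧ dz + (-2*x) dy ∧ dz

For a 1-form omega = sum_i f_i dx_i, the exterior derivative is
  d(omega) = sum_{i < j} (∂f_j/∂x_i - ∂f_i/∂x_j) dx_i ∧ dx_j.
  coefficient of dx ∧ dy: ∂f_2/∂x - ∂f_1/∂y = ∂(2*x*(y + z))/∂x - ∂(y*(-y + 2*z))/∂y = 4*y
  coefficient of dx ∧ dz: ∂f_3/∂x - ∂f_1/∂z = ∂(x*z)/∂x - ∂(y*(-y + 2*z))/∂z = -2*y + z
  coefficient of dy ∧ dz: ∂f_3/∂y - ∂f_2/∂z = ∂(x*z)/∂y - ∂(2*x*(y + z))/∂z = -2*x
Assembling: d(omega) = (4*y) dx ∧ dy + (-2*y + z) dx ∧ dz + (-2*x) dy ∧ dz.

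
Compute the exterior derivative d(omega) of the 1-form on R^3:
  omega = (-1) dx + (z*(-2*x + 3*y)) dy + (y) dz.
d(omega) = (-2*z) dx ∧ dy + (2*x - 3*y + 1) dy ∧ dz

For a 1-form omega = sum_i f_i dx_i, the exterior derivative is
  d(omega) = sum_{i < j} (∂f_j/∂x_i - ∂f_i/∂x_j) dx_i ∧ dx_j.
  coefficient of dx ∧ dy: ∂f_2/∂x - ∂f_1/∂y = ∂(z*(-2*x + 3*y))/∂x - ∂(-1)/∂y = -2*z
  coefficient of dy ∧ dz: ∂f_3/∂y - ∂f_2/∂z = ∂(y)/∂y - ∂(z*(-2*x + 3*y))/∂z = 2*x - 3*y + 1
Assembling: d(omega) = (-2*z) dx ∧ dy + (2*x - 3*y + 1) dy ∧ dz.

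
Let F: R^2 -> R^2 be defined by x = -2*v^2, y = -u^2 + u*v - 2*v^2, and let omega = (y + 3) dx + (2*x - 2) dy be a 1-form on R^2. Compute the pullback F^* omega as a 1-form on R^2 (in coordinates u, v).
F^* omega = (8*u*v^2 + 4*u - 4*v^3 - 2*v) du + (4*u^2*v - 8*u*v^2 - 2*u + 24*v^3 - 4*v) dv

Using F^*(f dg) = (f ∘ F) d(g ∘ F), substitute each coordinate x_i by F_i(u, v) in f_i, and replace dx_i by d F_i = (∂F_i/∂u) du + (∂F_i/∂v) dv.
  For the x component: f_1(F) = -u^2 + u*v - 2*v^2 + 3; d F_1 = (0) du + (-4*v) dv
  For the y component: f_2(F) = -4*v^2 - 2; d F_2 = (-2*u + v) du + (u - 4*v) dv
Combining and collecting du, dv coefficients:
  coeff of du: 8*u*v^2 + 4*u - 4*v^3 - 2*v
  coeff of dv: 4*u^2*v - 8*u*v^2 - 2*u + 24*v^3 - 4*v
F^* omega = (8*u*v^2 + 4*u - 4*v^3 - 2*v) du + (4*u^2*v - 8*u*v^2 - 2*u + 24*v^3 - 4*v) dv.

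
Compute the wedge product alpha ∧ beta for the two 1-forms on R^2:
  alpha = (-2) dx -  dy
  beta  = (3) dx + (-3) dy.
alpha ∧ beta = (9) dx ∧ dy

Distribute the wedge, using dx_i ∧ dx_j = -dx_j ∧ dx_i and dx_i ∧ dx_i = 0. For each pair (i, j) with i < j, the coefficient of dx_i ∧ dx_j in alpha ∧ beta is (alpha_i * beta_j - alpha_j * beta_i). Collecting: alpha ∧ beta = (9) dx ∧ dy.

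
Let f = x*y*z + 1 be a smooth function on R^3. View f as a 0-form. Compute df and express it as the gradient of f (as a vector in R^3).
df = (y*z) dx + (x*z) dy + (x*y) dz; grad f = (y*z, x*z, x*y)

For a 0-form f, d f = (∂f/∂x) dx + (∂f/∂y) dy + (∂f/∂z) dz. The components of the vector representation are exactly the entries of grad f in Cartesian coordinates:
  ∂f/∂x = y*z
  ∂f/∂y = x*z
  ∂f/∂z = x*y.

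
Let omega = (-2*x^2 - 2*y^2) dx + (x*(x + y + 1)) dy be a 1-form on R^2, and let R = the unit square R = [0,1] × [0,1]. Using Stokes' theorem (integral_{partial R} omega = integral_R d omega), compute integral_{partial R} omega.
integral_(partial R) omega = 9/2

Stokes: integral_partial_R omega = integral_R d omega with d omega = (∂Q/∂x - ∂P/∂y) dx ∧ dy.
  ∂Q/∂x = 2*x + y + 1
  ∂P/∂y = -4*y
  integrand = ∂Q/∂x - ∂P/∂y = 2*x + 5*y + 1.
Integrating over R: integral_0^1 integral_0^1 (2*x + 5*y + 1) dx dy = 9/2.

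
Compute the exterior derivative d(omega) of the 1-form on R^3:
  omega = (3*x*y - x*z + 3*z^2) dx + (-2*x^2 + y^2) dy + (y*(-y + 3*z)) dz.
d(omega) = (-7*x) dx ∧ dy + (x - 6*z) dx ∧ dz + (-2*y + 3*z) dy ∧ dz

For a 1-form omega = sum_i f_i dx_i, the exterior derivative is
  d(omega) = sum_{i < j} (∂f_j/∂x_i - ∂f_i/∂x_j) dx_i ∧ dx_j.
  coefficient of dx ∧ dy: ∂f_2/∂x - ∂f_1/∂y = ∂(-2*x^2 + y^2)/∂x - ∂(3*x*y - x*z + 3*z^2)/∂y = -7*x
  coefficient of dx ∧ dz: ∂f_3/∂x - ∂f_1/∂z = ∂(y*(-y + 3*z))/∂x - ∂(3*x*y - x*z + 3*z^2)/∂z = x - 6*z
  coefficient of dy ∧ dz: ∂f_3/∂y - ∂f_2/∂z = ∂(y*(-y + 3*z))/∂y - ∂(-2*x^2 + y^2)/∂z = -2*y + 3*z
Assembling: d(omega) = (-7*x) dx ∧ dy + (x - 6*z) dx ∧ dz + (-2*y + 3*z) dy ∧ dz.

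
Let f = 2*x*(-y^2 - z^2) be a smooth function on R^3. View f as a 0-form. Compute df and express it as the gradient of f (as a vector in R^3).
df = (-2*y^2 - 2*z^2) dx + (-4*x*y) dy + (-4*x*z) dz; grad f = (-2*y^2 - 2*z^2, -4*x*y, -4*x*z)

For a 0-form f, d f = (∂f/∂x) dx + (∂f/∂y) dy + (∂f/∂z) dz. The components of the vector representation are exactly the entries of grad f in Cartesian coordinates:
  ∂f/∂x = -2*y^2 - 2*z^2
  ∂f/∂y = -4*x*y
  ∂f/∂z = -4*x*z.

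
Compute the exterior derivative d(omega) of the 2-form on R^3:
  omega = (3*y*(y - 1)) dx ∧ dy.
d(omega) = 0

For a 2-form omega = sum_{i<j} g_{ij} dx_i ∧ dx_j, the exterior derivative is
  d(omega) = sum_{i<j} d(g_{ij}) ∧ dx_i ∧ dx_j = sum_{i<j, k} (∂g_{ij}/∂x_k) dx_k ∧ dx_i ∧ dx_j.
Expand each term, using dx_k ∧ dx_i ∧ dx_j = sgn(permutation) dx_{(a)} ∧ dx_{(b)} ∧ dx_{(c)} with (a < b < c) sorted:

Collecting like 3-forms: d(omega) = 0.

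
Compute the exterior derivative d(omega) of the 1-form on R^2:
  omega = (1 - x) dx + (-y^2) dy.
d(omega) = 0

For a 1-form omega = sum_i f_i dx_i, the exterior derivative is
  d(omega) = sum_{i < j} (∂f_j/∂x_i - ∂f_i/∂x_j) dx_i ∧ dx_j.

Assembling: d(omega) = 0.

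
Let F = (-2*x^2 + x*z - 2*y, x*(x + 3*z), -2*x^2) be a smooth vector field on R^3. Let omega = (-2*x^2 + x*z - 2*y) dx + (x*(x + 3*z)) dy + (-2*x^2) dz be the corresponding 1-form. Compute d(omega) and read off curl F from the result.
d(omega) = (-3*x) dy ∧ dz + (5*x) dz ∧ dx + (2*x + 3*z + 2) dx ∧ dy; curl F = (-3*x, 5*x, 2*x + 3*z + 2)

d omega = sum_{i<j} (∂f_j/∂x_i - ∂f_i/∂x_j) dx_i ∧ dx_j. Under the identification (dy ∧ dz, dz ∧ dx, dx ∧ dy) ↔ (e_x, e_y, e_z), the coefficients are exactly the components of curl F. Compute:
  ∂R/∂y - ∂Q/∂z = (0) - (3*x) = -3*x
  ∂P/∂z - ∂R/∂x = (x) - (-4*x) = 5*x
  ∂Q/∂x - ∂P/∂y = (2*x + 3*z) - (-2) = 2*x + 3*z + 2.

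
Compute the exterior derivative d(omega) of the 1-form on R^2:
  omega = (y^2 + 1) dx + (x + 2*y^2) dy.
d(omega) = (1 - 2*y) dx ∧ dy

For a 1-form omega = sum_i f_i dx_i, the exterior derivative is
  d(omega) = sum_{i < j} (∂f_j/∂x_i - ∂f_i/∂x_j) dx_i ∧ dx_j.
  coefficient of dx ∧ dy: ∂f_2/∂x - ∂f_1/∂y = ∂(x + 2*y^2)/∂x - ∂(y^2 + 1)/∂y = 1 - 2*y
Assembling: d(omega) = (1 - 2*y) dx ∧ dy.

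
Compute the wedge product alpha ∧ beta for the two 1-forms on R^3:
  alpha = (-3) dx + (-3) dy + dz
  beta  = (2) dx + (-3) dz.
alpha ∧ beta = (7) dx ∧ dz + (6) dx ∧ dy + (9) dy ∧ dz

Distribute the wedge, using dx_i ∧ dx_j = -dx_j ∧ dx_i and dx_i ∧ dx_i = 0. For each pair (i, j) with i < j, the coefficient of dx_i ∧ dx_j in alpha ∧ beta is (alpha_i * beta_j - alpha_j * beta_i). Collecting: alpha ∧ beta = (7) dx ∧ dz + (6) dx ∧ dy + (9) dy ∧ dz.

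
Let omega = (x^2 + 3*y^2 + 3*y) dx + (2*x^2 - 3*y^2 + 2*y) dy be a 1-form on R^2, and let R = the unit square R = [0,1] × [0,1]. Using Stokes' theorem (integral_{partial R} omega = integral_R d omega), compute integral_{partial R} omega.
integral_(partial R) omega = -4

Stokes: integral_partial_R omega = integral_R d omega with d omega = (∂Q/∂x - ∂P/∂y) dx ∧ dy.
  ∂Q/∂x = 4*x
  ∂P/∂y = 6*y + 3
  integrand = ∂Q/∂x - ∂P/∂y = 4*x - 6*y - 3.
Integrating over R: integral_0^1 integral_0^1 (4*x - 6*y - 3) dx dy = -4.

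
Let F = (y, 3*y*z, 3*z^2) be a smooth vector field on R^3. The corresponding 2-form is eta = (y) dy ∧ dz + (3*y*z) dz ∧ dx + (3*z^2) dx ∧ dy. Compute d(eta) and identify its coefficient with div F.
d(eta) = (9*z) dx ∧ dy ∧ dz; div F = 9*z

For a 2-form in R^3 of the form above, applying d gives a 3-form with coefficient ∂P/∂x + ∂Q/∂y + ∂R/∂z:
  ∂P/∂x = 0
  ∂Q/∂y = 3*z
  ∂R/∂z = 6*z
Sum = 9*z, which is exactly div F.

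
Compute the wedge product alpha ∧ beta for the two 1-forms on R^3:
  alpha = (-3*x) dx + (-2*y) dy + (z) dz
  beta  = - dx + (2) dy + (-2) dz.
alpha ∧ beta = (-6*x - 2*y) dx ∧ dy + (6*x + z) dx ∧ dz + (4*y - 2*z) dy ∧ dz

Distribute the wedge, using dx_i ∧ dx_j = -dx_j ∧ dx_i and dx_i ∧ dx_i = 0. For each pair (i, j) with i < j, the coefficient of dx_i ∧ dx_j in alpha ∧ beta is (alpha_i * beta_j - alpha_j * beta_i). Collecting: alpha ∧ beta = (-6*x - 2*y) dx ∧ dy + (6*x + z) dx ∧ dz + (4*y - 2*z) dy ∧ dz.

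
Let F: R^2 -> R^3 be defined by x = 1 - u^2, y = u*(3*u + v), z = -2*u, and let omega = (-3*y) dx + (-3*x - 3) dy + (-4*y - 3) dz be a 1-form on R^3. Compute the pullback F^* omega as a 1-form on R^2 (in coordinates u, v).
F^* omega = (36*u^3 + 9*u^2*v + 24*u^2 + 8*u*v - 36*u - 6*v + 6) du + (3*u*(u^2 - 2)) dv

Using F^*(f dg) = (f ∘ F) d(g ∘ F), substitute each coordinate x_i by F_i(u, v) in f_i, and replace dx_i by d F_i = (∂F_i/∂u) du + (∂F_i/∂v) dv.
  For the x component: f_1(F) = 3*u*(-3*u - v); d F_1 = (-2*u) du + (0) dv
  For the y component: f_2(F) = 3*u^2 - 6; d F_2 = (6*u + v) du + (u) dv
  For the z component: f_3(F) = -12*u^2 - 4*u*v - 3; d F_3 = (-2) du + (0) dv
Combining and collecting du, dv coefficients:
  coeff of du: 36*u^3 + 9*u^2*v + 24*u^2 + 8*u*v - 36*u - 6*v + 6
  coeff of dv: 3*u*(u^2 - 2)
F^* omega = (36*u^3 + 9*u^2*v + 24*u^2 + 8*u*v - 36*u - 6*v + 6) du + (3*u*(u^2 - 2)) dv.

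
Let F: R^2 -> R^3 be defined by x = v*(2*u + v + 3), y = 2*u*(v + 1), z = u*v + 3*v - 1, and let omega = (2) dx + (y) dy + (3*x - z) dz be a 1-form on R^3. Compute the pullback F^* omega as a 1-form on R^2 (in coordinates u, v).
F^* omega = (9*u*v^2 + 8*u*v + 4*u + 3*v^3 + 6*v^2 + 5*v) du + (9*u^2*v + 4*u^2 + 3*u*v^2 + 21*u*v + 5*u + 9*v^2 + 22*v + 9) dv

Using F^*(f dg) = (f ∘ F) d(g ∘ F), substitute each coordinate x_i by F_i(u, v) in f_i, and replace dx_i by d F_i = (∂F_i/∂u) du + (∂F_i/∂v) dv.
  For the x component: f_1(F) = 2; d F_1 = (2*v) du + (2*u + 2*v + 3) dv
  For the y component: f_2(F) = 2*u*(v + 1); d F_2 = (2*v + 2) du + (2*u) dv
  For the z component: f_3(F) = 5*u*v + 3*v^2 + 6*v + 1; d F_3 = (v) du + (u + 3) dv
Combining and collecting du, dv coefficients:
  coeff of du: 9*u*v^2 + 8*u*v + 4*u + 3*v^3 + 6*v^2 + 5*v
  coeff of dv: 9*u^2*v + 4*u^2 + 3*u*v^2 + 21*u*v + 5*u + 9*v^2 + 22*v + 9
F^* omega = (9*u*v^2 + 8*u*v + 4*u + 3*v^3 + 6*v^2 + 5*v) du + (9*u^2*v + 4*u^2 + 3*u*v^2 + 21*u*v + 5*u + 9*v^2 + 22*v + 9) dv.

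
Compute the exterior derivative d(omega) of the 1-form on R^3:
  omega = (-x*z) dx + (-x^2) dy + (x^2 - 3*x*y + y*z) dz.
d(omega) = (-2*x) dx ∧ dy + (3*x - 3*y) dx ∧ dz + (-3*x + z) dy ∧ dz

For a 1-form omega = sum_i f_i dx_i, the exterior derivative is
  d(omega) = sum_{i < j} (∂f_j/∂x_i - ∂f_i/∂x_j) dx_i ∧ dx_j.
  coefficient of dx ∧ dy: ∂f_2/∂x - ∂f_1/∂y = ∂(-x^2)/∂x - ∂(-x*z)/∂y = -2*x
  coefficient of dx ∧ dz: ∂f_3/∂x - ∂f_1/∂z = ∂(x^2 - 3*x*y + y*z)/∂x - ∂(-x*z)/∂z = 3*x - 3*y
  coefficient of dy ∧ dz: ∂f_3/∂y - ∂f_2/∂z = ∂(x^2 - 3*x*y + y*z)/∂y - ∂(-x^2)/∂z = -3*x + z
Assembling: d(omega) = (-2*x) dx ∧ dy + (3*x - 3*y) dx ∧ dz + (-3*x + z) dy ∧ dz.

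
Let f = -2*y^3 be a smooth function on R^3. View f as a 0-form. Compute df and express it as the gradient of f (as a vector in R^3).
df = (0) dx + (-6*y^2) dy + (0) dz; grad f = (0, -6*y^2, 0)

For a 0-form f, d f = (∂f/∂x) dx + (∂f/∂y) dy + (∂f/∂z) dz. The components of the vector representation are exactly the entries of grad f in Cartesian coordinates:
  ∂f/∂x = 0
  ∂f/∂y = -6*y^2
  ∂f/∂z = 0.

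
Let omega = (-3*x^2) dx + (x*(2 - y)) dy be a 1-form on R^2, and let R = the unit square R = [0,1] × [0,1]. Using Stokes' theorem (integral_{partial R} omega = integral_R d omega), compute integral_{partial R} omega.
integral_(partial R) omega = 3/2

Stokes: integral_partial_R omega = integral_R d omega with d omega = (∂Q/∂x - ∂P/∂y) dx ∧ dy.
  ∂Q/∂x = 2 - y
  ∂P/∂y = 0
  integrand = ∂Q/∂x - ∂P/∂y = 2 - y.
Integrating over R: integral_0^1 integral_0^1 (2 - y) dx dy = 3/2.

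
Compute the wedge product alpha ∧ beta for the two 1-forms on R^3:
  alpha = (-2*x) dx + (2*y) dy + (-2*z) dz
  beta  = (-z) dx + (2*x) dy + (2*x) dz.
alpha ∧ beta = (-4*x^2 + 2*y*z) dx ∧ dy + (-4*x^2 - 2*z^2) dx ∧ dz + (4*x*(y + z)) dy ∧ dz

Distribute the wedge, using dx_i ∧ dx_j = -dx_j ∧ dx_i and dx_i ∧ dx_i = 0. For each pair (i, j) with i < j, the coefficient of dx_i ∧ dx_j in alpha ∧ beta is (alpha_i * beta_j - alpha_j * beta_i). Collecting: alpha ∧ beta = (-4*x^2 + 2*y*z) dx ∧ dy + (-4*x^2 - 2*z^2) dx ∧ dz + (4*x*(y + z)) dy ∧ dz.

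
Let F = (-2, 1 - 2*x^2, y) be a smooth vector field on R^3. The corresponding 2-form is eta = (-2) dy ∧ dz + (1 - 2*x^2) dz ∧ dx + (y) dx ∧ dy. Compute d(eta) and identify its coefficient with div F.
d(eta) = (0) dx ∧ dy ∧ dz; div F = 0

For a 2-form in R^3 of the form above, applying d gives a 3-form with coefficient ∂P/∂x + ∂Q/∂y + ∂R/∂z:
  ∂P/∂x = 0
  ∂Q/∂y = 0
  ∂R/∂z = 0
Sum = 0, which is exactly div F.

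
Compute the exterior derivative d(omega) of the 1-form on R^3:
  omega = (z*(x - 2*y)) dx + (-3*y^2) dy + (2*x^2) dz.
d(omega) = (2*z) dx ∧ dy + (3*x + 2*y) dx ∧ dz

For a 1-form omega = sum_i f_i dx_i, the exterior derivative is
  d(omega) = sum_{i < j} (∂f_j/∂x_i - ∂f_i/∂x_j) dx_i ∧ dx_j.
  coefficient of dx ∧ dy: ∂f_2/∂x - ∂f_1/∂y = ∂(-3*y^2)/∂x - ∂(z*(x - 2*y))/∂y = 2*z
  coefficient of dx ∧ dz: ∂f_3/∂x - ∂f_1/∂z = ∂(2*x^2)/∂x - ∂(z*(x - 2*y))/∂z = 3*x + 2*y
Assembling: d(omega) = (2*z) dx ∧ dy + (3*x + 2*y) dx ∧ dz.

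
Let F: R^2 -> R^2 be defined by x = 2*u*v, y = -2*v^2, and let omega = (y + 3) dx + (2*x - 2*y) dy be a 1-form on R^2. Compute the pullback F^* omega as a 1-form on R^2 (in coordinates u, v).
F^* omega = (-4*v^3 + 6*v) du + (-20*u*v^2 + 6*u - 16*v^3) dv

Using F^*(f dg) = (f ∘ F) d(g ∘ F), substitute each coordinate x_i by F_i(u, v) in f_i, and replace dx_i by d F_i = (∂F_i/∂u) du + (∂F_i/∂v) dv.
  For the x component: f_1(F) = 3 - 2*v^2; d F_1 = (2*v) du + (2*u) dv
  For the y component: f_2(F) = 4*v*(u + v); d F_2 = (0) du + (-4*v) dv
Combining and collecting du, dv coefficients:
  coeff of du: -4*v^3 + 6*v
  coeff of dv: -20*u*v^2 + 6*u - 16*v^3
F^* omega = (-4*v^3 + 6*v) du + (-20*u*v^2 + 6*u - 16*v^3) dv.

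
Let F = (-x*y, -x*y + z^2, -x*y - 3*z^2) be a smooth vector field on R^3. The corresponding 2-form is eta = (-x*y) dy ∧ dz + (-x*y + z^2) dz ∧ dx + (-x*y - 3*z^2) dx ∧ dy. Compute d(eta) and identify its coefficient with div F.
d(eta) = (-x - y - 6*z) dx ∧ dy ∧ dz; div F = -x - y - 6*z

For a 2-form in R^3 of the form above, applying d gives a 3-form with coefficient ∂P/∂x + ∂Q/∂y + ∂R/∂z:
  ∂P/∂x = -y
  ∂Q/∂y = -x
  ∂R/∂z = -6*z
Sum = -x - y - 6*z, which is exactly div F.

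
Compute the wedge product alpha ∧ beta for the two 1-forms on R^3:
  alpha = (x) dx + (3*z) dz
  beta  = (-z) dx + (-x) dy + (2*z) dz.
alpha ∧ beta = (-x^2) dx ∧ dy + (z*(2*x + 3*z)) dx ∧ dz + (3*x*z) dy ∧ dz

Distribute the wedge, using dx_i ∧ dx_j = -dx_j ∧ dx_i and dx_i ∧ dx_i = 0. For each pair (i, j) with i < j, the coefficient of dx_i ∧ dx_j in alpha ∧ beta is (alpha_i * beta_j - alpha_j * beta_i). Collecting: alpha ∧ beta = (-x^2) dx ∧ dy + (z*(2*x + 3*z)) dx ∧ dz + (3*x*z) dy ∧ dz.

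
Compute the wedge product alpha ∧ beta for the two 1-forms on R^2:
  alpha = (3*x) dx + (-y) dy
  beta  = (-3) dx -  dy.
alpha ∧ beta = (-3*x - 3*y) dx ∧ dy

Distribute the wedge, using dx_i ∧ dx_j = -dx_j ∧ dx_i and dx_i ∧ dx_i = 0. For each pair (i, j) with i < j, the coefficient of dx_i ∧ dx_j in alpha ∧ beta is (alpha_i * beta_j - alpha_j * beta_i). Collecting: alpha ∧ beta = (-3*x - 3*y) dx ∧ dy.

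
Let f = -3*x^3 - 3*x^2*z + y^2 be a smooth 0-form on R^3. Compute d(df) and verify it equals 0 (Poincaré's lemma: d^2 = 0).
d(df) = 0

Step 1: df = sum_i (∂f/∂x_i) dx_i = (3*x*(-3*x - 2*z)) dx + (2*y) dy + (-3*x^2) dz.
Step 2: Apply d again. Using the 1-form formula, the coefficient of dx ∧ dy in d(df) is ∂^2 f/∂x ∂y - ∂^2 f/∂y ∂x = (0) - (0) = 0 (equality of mixed partials for smooth f).
Similarly for dx ∧ dz and dy ∧ dz — all coefficients vanish. So d(df) = 0.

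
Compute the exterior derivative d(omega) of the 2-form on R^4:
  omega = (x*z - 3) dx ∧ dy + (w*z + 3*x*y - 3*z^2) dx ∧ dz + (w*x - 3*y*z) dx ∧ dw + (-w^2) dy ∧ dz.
d(omega) = (-2*x) dx ∧ dy ∧ dz + (3*y + z) dx ∧ dz ∧ dw + (3*z) dx ∧ dy ∧ dw + (-2*w) dy ∧ dz ∧ dw

For a 2-form omega = sum_{i<j} g_{ij} dx_i ∧ dx_j, the exterior derivative is
  d(omega) = sum_{i<j} d(g_{ij}) ∧ dx_i ∧ dx_j = sum_{i<j, k} (∂g_{ij}/∂x_k) dx_k ∧ dx_i ∧ dx_j.
Expand each term, using dx_k ∧ dx_i ∧ dx_j = sgn(permutation) dx_{(a)} ∧ dx_{(b)} ∧ dx_{(c)} with (a < b < c) sorted:
  d(x*z - 3) includes (∂/∂z)(x*z - 3) dz = (x) dz, which multiplied by dx ∧ dy gives (x) dx ∧ dy ∧ dz
  d(w*z + 3*x*y - 3*z^2) includes (∂/∂y)(w*z + 3*x*y - 3*z^2) dy = (3*x) dy, which multiplied by dx ∧ dz gives (-3*x) dx ∧ dy ∧ dz
  d(w*z + 3*x*y - 3*z^2) includes (∂/∂w)(w*z + 3*x*y - 3*z^2) dw = (z) dw, which multiplied by dx ∧ dz gives (z) dx ∧ dz ∧ dw
  d(w*x - 3*y*z) includes (∂/∂y)(w*x - 3*y*z) dy = (-3*z) dy, which multiplied by dx ∧ dw gives (3*z) dx ∧ dy ∧ dw
  d(w*x - 3*y*z) includes (∂/∂z)(w*x - 3*y*z) dz = (-3*y) dz, which multiplied by dx ∧ dw gives (3*y) dx ∧ dz ∧ dw
  d(-w^2) includes (∂/∂w)(-w^2) dw = (-2*w) dw, which multiplied by dy ∧ dz gives (-2*w) dy ∧ dz ∧ dw
Collecting like 3-forms: d(omega) = (-2*x) dx ∧ dy ∧ dz + (3*y + z) dx ∧ dz ∧ dw + (3*z) dx ∧ dy ∧ dw + (-2*w) dy ∧ dz ∧ dw.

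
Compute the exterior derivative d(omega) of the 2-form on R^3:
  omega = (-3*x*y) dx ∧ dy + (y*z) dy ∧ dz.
d(omega) = 0

For a 2-form omega = sum_{i<j} g_{ij} dx_i ∧ dx_j, the exterior derivative is
  d(omega) = sum_{i<j} d(g_{ij}) ∧ dx_i ∧ dx_j = sum_{i<j, k} (∂g_{ij}/∂x_k) dx_k ∧ dx_i ∧ dx_j.
Expand each term, using dx_k ∧ dx_i ∧ dx_j = sgn(permutation) dx_{(a)} ∧ dx_{(b)} ∧ dx_{(c)} with (a < b < c) sorted:

Collecting like 3-forms: d(omega) = 0.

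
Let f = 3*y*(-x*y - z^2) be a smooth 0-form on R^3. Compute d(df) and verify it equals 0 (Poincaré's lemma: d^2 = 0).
d(df) = 0

Step 1: df = sum_i (∂f/∂x_i) dx_i = (-3*y^2) dx + (-6*x*y - 3*z^2) dy + (-6*y*z) dz.
Step 2: Apply d again. Using the 1-form formula, the coefficient of dx ∧ dy in d(df) is ∂^2 f/∂x ∂y - ∂^2 f/∂y ∂x = (-6*y) - (-6*y) = 0 (equality of mixed partials for smooth f).
Similarly for dx ∧ dz and dy ∧ dz — all coefficients vanish. So d(df) = 0.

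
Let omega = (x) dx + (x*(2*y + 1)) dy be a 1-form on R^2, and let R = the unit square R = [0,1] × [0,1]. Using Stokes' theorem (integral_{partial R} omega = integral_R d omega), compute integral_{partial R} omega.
integral_(partial R) omega = 2

Stokes: integral_partial_R omega = integral_R d omega with d omega = (∂Q/∂x - ∂P/∂y) dx ∧ dy.
  ∂Q/∂x = 2*y + 1
  ∂P/∂y = 0
  integrand = ∂Q/∂x - ∂P/∂y = 2*y + 1.
Integrating over R: integral_0^1 integral_0^1 (2*y + 1) dx dy = 2.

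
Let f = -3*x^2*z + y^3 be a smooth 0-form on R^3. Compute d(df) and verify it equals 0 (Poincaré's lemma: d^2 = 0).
d(df) = 0

Step 1: df = sum_i (∂f/∂x_i) dx_i = (-6*x*z) dx + (3*y^2) dy + (-3*x^2) dz.
Step 2: Apply d again. Using the 1-form formula, the coefficient of dx ∧ dy in d(df) is ∂^2 f/∂x ∂y - ∂^2 f/∂y ∂x = (0) - (0) = 0 (equality of mixed partials for smooth f).
Similarly for dx ∧ dz and dy ∧ dz — all coefficients vanish. So d(df) = 0.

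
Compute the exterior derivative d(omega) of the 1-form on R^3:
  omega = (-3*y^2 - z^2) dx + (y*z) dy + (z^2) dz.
d(omega) = (6*y) dx ∧ dy + (2*z) dx ∧ dz + (-y) dy ∧ dz

For a 1-form omega = sum_i f_i dx_i, the exterior derivative is
  d(omega) = sum_{i < j} (∂f_j/∂x_i - ∂f_i/∂x_j) dx_i ∧ dx_j.
  coefficient of dx ∧ dy: ∂f_2/∂x - ∂f_1/∂y = ∂(y*z)/∂x - ∂(-3*y^2 - z^2)/∂y = 6*y
  coefficient of dx ∧ dz: ∂f_3/∂x - ∂f_1/∂z = ∂(z^2)/∂x - ∂(-3*y^2 - z^2)/∂z = 2*z
  coefficient of dy ∧ dz: ∂f_3/∂y - ∂f_2/∂z = ∂(z^2)/∂y - ∂(y*z)/∂z = -y
Assembling: d(omega) = (6*y) dx ∧ dy + (2*z) dx ∧ dz + (-y) dy ∧ dz.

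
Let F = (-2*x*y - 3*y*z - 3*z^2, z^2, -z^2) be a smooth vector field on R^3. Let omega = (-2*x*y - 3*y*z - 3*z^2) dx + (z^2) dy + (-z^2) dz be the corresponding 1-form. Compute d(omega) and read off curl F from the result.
d(omega) = (-2*z) dy ∧ dz + (-3*y - 6*z) dz ∧ dx + (2*x + 3*z) dx ∧ dy; curl F = (-2*z, -3*y - 6*z, 2*x + 3*z)

d omega = sum_{i<j} (∂f_j/∂x_i - ∂f_i/∂x_j) dx_i ∧ dx_j. Under the identification (dy ∧ dz, dz ∧ dx, dx ∧ dy) ↔ (e_x, e_y, e_z), the coefficients are exactly the components of curl F. Compute:
  ∂R/∂y - ∂Q/∂z = (0) - (2*z) = -2*z
  ∂P/∂z - ∂R/∂x = (-3*y - 6*z) - (0) = -3*y - 6*z
  ∂Q/∂x - ∂P/∂y = (0) - (-2*x - 3*z) = 2*x + 3*z.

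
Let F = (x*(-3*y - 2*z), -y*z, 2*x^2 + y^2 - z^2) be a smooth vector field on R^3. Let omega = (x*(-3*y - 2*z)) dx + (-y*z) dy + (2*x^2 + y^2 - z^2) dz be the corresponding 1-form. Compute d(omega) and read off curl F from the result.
d(omega) = (3*y) dy ∧ dz + (-6*x) dz ∧ dx + (3*x) dx ∧ dy; curl F = (3*y, -6*x, 3*x)

d omega = sum_{i<j} (∂f_j/∂x_i - ∂f_i/∂x_j) dx_i ∧ dx_j. Under the identification (dy ∧ dz, dz ∧ dx, dx ∧ dy) ↔ (e_x, e_y, e_z), the coefficients are exactly the components of curl F. Compute:
  ∂R/∂y - ∂Q/∂z = (2*y) - (-y) = 3*y
  ∂P/∂z - ∂R/∂x = (-2*x) - (4*x) = -6*x
  ∂Q/∂x - ∂P/∂y = (0) - (-3*x) = 3*x.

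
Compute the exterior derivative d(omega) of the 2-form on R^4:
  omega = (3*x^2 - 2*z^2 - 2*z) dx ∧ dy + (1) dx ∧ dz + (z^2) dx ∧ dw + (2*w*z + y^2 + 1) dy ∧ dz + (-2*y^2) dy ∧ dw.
d(omega) = (-4*z - 2) dx ∧ dy ∧ dz + (-2*z) dx ∧ dz ∧ dw + (2*z) dy ∧ dz ∧ dw

For a 2-form omega = sum_{i<j} g_{ij} dx_i ∧ dx_j, the exterior derivative is
  d(omega) = sum_{i<j} d(g_{ij}) ∧ dx_i ∧ dx_j = sum_{i<j, k} (∂g_{ij}/∂x_k) dx_k ∧ dx_i ∧ dx_j.
Expand each term, using dx_k ∧ dx_i ∧ dx_j = sgn(permutation) dx_{(a)} ∧ dx_{(b)} ∧ dx_{(c)} with (a < b < c) sorted:
  d(3*x^2 - 2*z^2 - 2*z) includes (∂/∂z)(3*x^2 - 2*z^2 - 2*z) dz = (-4*z - 2) dz, which multiplied by dx ∧ dy gives (-4*z - 2) dx ∧ dy ∧ dz
  d(z^2) includes (∂/∂z)(z^2) dz = (2*z) dz, which multiplied by dx ∧ dw gives (-2*z) dx ∧ dz ∧ dw
  d(2*w*z + y^2 + 1) includes (∂/∂w)(2*w*z + y^2 + 1) dw = (2*z) dw, which multiplied by dy ∧ dz gives (2*z) dy ∧ dz ∧ dw
Collecting like 3-forms: d(omega) = (-4*z - 2) dx ∧ dy ∧ dz + (-2*z) dx ∧ dz ∧ dw + (2*z) dy ∧ dz ∧ dw.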